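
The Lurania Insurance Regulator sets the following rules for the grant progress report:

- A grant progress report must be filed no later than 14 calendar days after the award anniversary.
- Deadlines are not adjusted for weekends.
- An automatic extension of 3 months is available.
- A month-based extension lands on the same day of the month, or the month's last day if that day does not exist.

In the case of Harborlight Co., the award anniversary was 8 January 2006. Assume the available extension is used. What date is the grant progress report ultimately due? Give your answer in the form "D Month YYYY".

22 April 2006

14 calendar days after 8 January 2006 is 22 January 2006.
22 January 2006 is a Sunday; no weekend or holiday adjustment applies.
Applying the 3 months extension: 3 months after 22 January 2006 is 22 April 2006.
No adjustment is made for weekends or holidays, so 22 April 2006 stands.
Deadline: 22 April 2006.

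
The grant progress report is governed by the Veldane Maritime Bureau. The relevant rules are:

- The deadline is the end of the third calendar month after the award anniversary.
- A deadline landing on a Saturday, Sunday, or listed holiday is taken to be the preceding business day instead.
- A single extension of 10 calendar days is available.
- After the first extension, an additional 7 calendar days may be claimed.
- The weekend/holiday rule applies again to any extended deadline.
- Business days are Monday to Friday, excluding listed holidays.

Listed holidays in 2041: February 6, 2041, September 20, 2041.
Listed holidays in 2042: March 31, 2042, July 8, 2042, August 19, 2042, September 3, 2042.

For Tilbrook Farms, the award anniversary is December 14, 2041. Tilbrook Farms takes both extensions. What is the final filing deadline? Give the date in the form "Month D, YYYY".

The third month after December 14, 2041 is March 2042, whose last day is March 31, 2042.
Because March 31, 2042 is a listed holiday, the deadline becomes March 28, 2042 (Friday).
Add the 10 calendar-day extension to March 28, 2042: April 7, 2042.
April 7, 2042 is a Monday and not a listed holiday, so it stands.
The 7-calendar-day extension moves the deadline from April 7, 2042 to April 14, 2042.
April 14, 2042 is a Monday and not a listed holiday, so it stands.
So the filing is due April 14, 2042.

April 14, 2042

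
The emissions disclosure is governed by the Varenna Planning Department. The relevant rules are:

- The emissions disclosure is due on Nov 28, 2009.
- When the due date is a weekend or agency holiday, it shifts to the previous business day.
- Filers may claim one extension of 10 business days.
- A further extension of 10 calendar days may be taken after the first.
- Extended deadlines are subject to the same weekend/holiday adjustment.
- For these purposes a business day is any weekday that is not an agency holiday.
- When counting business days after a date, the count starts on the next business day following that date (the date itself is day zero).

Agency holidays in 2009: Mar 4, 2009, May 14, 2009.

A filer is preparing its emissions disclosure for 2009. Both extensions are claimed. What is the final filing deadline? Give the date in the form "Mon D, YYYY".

Dec 21, 2009

Start from the fixed due date, Nov 28, 2009.
Nov 28, 2009 is a Saturday, so it moves to the preceding business day, Nov 27, 2009 (Friday).
Applying the 10-business-day extension: 10 business days after Nov 27, 2009 is Dec 11, 2009.
Since Dec 11, 2009 is a Friday and not a holiday, the date is unchanged.
Add the 10 calendar-day extension to Dec 11, 2009: Dec 21, 2009.
Dec 21, 2009 falls on a Monday, which is a business day, so no adjustment is needed.
The final due date is Dec 21, 2009.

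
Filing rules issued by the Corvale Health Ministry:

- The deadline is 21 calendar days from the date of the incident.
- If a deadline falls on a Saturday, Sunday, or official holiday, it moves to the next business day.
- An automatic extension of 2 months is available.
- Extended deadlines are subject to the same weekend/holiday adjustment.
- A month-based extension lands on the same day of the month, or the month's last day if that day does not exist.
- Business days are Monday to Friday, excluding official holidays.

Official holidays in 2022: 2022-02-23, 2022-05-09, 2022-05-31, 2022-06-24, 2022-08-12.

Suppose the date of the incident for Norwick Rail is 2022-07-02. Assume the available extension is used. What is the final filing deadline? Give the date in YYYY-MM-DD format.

2022-09-26

Adding 21 calendar days to 2022-07-02 gives 2022-07-23.
2022-07-23 falls on a Saturday. Rolling to the next business day gives 2022-07-25, a Monday.
The 2 months extension carries 2022-07-25 to 2022-09-25.
2022-09-25 is a Sunday; the next business day is 2022-09-26 (Monday).
Deadline: 2022-09-26.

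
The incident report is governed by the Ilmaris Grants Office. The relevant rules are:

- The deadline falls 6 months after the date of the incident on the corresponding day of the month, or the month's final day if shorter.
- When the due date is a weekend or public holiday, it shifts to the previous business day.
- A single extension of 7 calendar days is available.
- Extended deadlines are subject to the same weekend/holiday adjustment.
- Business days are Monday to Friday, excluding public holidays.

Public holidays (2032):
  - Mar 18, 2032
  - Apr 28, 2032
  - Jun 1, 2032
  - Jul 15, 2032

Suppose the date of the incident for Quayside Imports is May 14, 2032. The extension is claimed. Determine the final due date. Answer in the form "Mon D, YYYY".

Moving 6 months forward from May 14, 2032 on the corresponding day gives Nov 14, 2032.
Nov 14, 2032 is a Sunday; the preceding business day is Nov 12, 2032 (Friday).
Applying the 7-calendar-day extension: Nov 12, 2032 + 7 days = Nov 19, 2032.
Nov 19, 2032 falls on a Friday, which is a business day, so no adjustment is needed.
Final deadline: Nov 19, 2032.

Nov 19, 2032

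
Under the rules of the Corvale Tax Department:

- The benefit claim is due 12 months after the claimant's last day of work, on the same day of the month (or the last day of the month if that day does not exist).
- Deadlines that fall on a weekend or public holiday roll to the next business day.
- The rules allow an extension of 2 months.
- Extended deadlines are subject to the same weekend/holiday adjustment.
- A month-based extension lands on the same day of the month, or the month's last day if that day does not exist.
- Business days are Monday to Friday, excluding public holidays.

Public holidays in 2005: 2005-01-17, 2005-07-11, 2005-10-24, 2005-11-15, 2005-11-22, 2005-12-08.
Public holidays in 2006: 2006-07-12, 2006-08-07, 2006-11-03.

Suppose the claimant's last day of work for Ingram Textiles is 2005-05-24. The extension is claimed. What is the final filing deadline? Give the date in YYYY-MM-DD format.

12 months from 2005-05-24 is 2006-05-24.
2006-05-24 (Wednesday) is already a business day.
Applying the 2 months extension: 2 months after 2006-05-24 is 2006-07-24.
2006-07-24 falls on a Monday, which is a business day, so no adjustment is needed.
Final deadline: 2006-07-24.

2006-07-24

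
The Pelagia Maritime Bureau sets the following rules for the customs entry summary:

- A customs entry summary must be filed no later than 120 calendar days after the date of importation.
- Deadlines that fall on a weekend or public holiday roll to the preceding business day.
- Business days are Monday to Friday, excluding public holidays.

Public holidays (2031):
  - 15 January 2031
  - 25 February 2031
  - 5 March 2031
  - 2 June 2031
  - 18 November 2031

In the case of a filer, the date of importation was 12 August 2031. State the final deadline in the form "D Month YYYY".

10 December 2031

Adding 120 calendar days to 12 August 2031 gives 10 December 2031.
Since 10 December 2031 is a Wednesday and not a holiday, the date is unchanged.
Deadline: 10 December 2031.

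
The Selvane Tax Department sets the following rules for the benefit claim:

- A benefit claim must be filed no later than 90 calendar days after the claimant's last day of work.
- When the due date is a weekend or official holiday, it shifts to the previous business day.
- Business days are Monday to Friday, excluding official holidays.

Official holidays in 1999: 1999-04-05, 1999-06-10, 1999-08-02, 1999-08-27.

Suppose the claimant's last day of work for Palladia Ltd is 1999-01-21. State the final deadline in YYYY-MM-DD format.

Trigger date 1999-01-21 + 90 calendar days = 1999-04-21.
1999-04-21 is a Wednesday and not a listed holiday, so it stands.
So the filing is due 1999-04-21.

1999-04-21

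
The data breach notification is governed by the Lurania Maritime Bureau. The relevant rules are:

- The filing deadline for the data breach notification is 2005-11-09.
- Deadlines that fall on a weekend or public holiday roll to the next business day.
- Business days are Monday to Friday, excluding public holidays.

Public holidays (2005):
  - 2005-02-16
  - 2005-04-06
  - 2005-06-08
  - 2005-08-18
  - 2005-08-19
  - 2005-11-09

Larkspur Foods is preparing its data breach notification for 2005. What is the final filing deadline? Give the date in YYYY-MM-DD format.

Start from the fixed due date, 2005-11-09.
2005-11-09 is a listed holiday; the next business day is 2005-11-10 (Thursday).
The final due date is 2005-11-10.

2005-11-10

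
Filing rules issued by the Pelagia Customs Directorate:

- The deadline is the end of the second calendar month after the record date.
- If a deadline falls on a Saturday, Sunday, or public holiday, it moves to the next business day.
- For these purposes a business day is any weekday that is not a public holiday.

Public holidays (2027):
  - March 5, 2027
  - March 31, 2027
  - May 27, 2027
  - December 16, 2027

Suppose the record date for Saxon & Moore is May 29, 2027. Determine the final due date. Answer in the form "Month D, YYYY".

The second month after May 29, 2027 is July 2027, whose last day is July 31, 2027.
July 31, 2027 is a Saturday, so it moves to the next business day, August 2, 2027 (Monday).
Deadline: August 2, 2027.

August 2, 2027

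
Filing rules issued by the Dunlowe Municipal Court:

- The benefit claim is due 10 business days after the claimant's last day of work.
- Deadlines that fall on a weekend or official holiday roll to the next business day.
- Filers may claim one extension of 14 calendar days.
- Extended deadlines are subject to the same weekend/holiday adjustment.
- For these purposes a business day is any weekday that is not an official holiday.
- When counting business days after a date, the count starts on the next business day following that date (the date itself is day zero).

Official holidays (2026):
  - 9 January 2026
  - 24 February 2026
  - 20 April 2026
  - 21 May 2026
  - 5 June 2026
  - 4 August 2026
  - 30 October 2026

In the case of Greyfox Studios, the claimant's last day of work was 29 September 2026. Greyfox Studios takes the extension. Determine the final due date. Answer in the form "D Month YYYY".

27 October 2026

Counting 10 business days after 29 September 2026 (skipping weekends and listed holidays) reaches 13 October 2026.
Since 13 October 2026 is a Tuesday and not a holiday, the date is unchanged.
Applying the 14-calendar-day extension: 13 October 2026 + 14 days = 27 October 2026.
27 October 2026 (Tuesday) is already a business day.
Deadline: 27 October 2026.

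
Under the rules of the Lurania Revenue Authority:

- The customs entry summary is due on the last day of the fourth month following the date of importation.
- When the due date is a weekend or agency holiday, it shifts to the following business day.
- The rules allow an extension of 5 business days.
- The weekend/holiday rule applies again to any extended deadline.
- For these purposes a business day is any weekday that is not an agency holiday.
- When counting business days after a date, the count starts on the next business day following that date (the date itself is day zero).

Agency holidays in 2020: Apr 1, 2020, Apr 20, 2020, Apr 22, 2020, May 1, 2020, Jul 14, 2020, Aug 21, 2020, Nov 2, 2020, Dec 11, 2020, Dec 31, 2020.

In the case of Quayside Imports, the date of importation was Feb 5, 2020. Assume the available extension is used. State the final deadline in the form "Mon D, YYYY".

Jul 7, 2020

The fourth month after Feb 5, 2020 is June 2020, whose last day is Jun 30, 2020.
Jun 30, 2020 is a Tuesday and not a listed holiday, so it stands.
Counting 5 further business days from Jun 30, 2020 reaches Jul 7, 2020.
Jul 7, 2020 is a Tuesday and not a listed holiday, so it stands.
Deadline: Jul 7, 2020.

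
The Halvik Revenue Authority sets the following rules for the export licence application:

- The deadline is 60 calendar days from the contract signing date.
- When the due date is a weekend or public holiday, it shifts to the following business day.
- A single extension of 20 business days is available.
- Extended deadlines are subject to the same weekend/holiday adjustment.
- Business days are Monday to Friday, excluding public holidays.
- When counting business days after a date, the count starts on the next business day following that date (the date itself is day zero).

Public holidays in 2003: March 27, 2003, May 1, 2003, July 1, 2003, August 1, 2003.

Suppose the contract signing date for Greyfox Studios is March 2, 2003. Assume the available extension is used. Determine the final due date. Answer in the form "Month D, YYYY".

May 30, 2003

Adding 60 calendar days to March 2, 2003 gives May 1, 2003.
Because May 1, 2003 is a listed holiday, the deadline becomes May 2, 2003 (Friday).
Applying the 20-business-day extension: 20 business days after May 2, 2003 is May 30, 2003.
May 30, 2003 falls on a Friday, which is a business day, so no adjustment is needed.
The final due date is May 30, 2003.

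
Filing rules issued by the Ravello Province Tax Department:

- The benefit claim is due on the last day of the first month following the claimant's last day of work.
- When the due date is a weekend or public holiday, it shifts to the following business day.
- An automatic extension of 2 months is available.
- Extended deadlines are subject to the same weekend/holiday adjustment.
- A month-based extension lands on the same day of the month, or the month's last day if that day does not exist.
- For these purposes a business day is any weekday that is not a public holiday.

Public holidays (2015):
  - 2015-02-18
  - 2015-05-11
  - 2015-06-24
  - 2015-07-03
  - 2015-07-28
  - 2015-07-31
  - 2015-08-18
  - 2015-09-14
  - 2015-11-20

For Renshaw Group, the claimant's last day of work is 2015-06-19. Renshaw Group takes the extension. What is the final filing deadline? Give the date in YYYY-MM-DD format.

1 month after 2015-06-19 is July 2015; that month ends on 2015-07-31.
Because 2015-07-31 is a listed holiday, the deadline becomes 2015-08-03 (Monday).
Applying the 2 months extension: 2 months after 2015-08-03 is 2015-10-03.
Because 2015-10-03 is a Saturday, the deadline becomes 2015-10-05 (Monday).
The final due date is 2015-10-05.

2015-10-05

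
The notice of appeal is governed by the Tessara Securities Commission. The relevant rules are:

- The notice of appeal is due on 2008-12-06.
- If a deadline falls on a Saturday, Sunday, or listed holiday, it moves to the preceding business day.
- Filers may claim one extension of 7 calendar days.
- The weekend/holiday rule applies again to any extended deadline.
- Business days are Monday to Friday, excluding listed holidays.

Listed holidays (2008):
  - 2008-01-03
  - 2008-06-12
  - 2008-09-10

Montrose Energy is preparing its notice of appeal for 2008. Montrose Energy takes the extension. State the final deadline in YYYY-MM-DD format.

2008-12-12

The stated deadline is 2008-12-06.
2008-12-06 falls on a Saturday. Rolling to the preceding business day gives 2008-12-05, a Friday.
The 7-calendar-day extension moves the deadline from 2008-12-05 to 2008-12-12.
2008-12-12 is a Friday and not a listed holiday, so it stands.
Deadline: 2008-12-12.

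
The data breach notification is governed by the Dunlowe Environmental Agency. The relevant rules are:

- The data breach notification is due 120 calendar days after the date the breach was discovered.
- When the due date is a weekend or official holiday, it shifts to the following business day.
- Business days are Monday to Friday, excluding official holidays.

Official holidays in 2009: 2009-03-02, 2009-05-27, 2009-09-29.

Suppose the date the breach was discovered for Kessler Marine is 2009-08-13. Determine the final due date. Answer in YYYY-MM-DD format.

Adding 120 calendar days to 2009-08-13 gives 2009-12-11.
2009-12-11 (Friday) is already a business day.
Deadline: 2009-12-11.

2009-12-11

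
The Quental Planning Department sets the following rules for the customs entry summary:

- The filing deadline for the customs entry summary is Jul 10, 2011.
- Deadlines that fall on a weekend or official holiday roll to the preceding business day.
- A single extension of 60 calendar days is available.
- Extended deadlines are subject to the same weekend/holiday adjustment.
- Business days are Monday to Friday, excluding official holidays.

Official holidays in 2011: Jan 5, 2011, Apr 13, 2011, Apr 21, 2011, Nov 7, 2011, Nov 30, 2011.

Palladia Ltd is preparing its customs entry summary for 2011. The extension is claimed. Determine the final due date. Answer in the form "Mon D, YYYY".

Sep 6, 2011

The statutory due date is Jul 10, 2011.
Jul 10, 2011 falls on a Sunday. Rolling to the preceding business day gives Jul 8, 2011, a Friday.
With the 60-day extension, Jul 8, 2011 becomes Sep 6, 2011.
Since Sep 6, 2011 is a Tuesday and not a holiday, the date is unchanged.
The final due date is Sep 6, 2011.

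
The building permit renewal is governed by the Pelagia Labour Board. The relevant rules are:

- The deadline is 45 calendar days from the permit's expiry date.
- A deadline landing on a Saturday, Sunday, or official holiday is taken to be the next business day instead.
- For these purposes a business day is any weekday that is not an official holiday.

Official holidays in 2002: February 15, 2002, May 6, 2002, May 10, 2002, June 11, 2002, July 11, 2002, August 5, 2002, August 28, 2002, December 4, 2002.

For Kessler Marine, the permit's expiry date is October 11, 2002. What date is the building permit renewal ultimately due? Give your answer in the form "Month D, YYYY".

45 calendar days after October 11, 2002 is November 25, 2002.
November 25, 2002 is a Monday and not a listed holiday, so it stands.
Final deadline: November 25, 2002.

November 25, 2002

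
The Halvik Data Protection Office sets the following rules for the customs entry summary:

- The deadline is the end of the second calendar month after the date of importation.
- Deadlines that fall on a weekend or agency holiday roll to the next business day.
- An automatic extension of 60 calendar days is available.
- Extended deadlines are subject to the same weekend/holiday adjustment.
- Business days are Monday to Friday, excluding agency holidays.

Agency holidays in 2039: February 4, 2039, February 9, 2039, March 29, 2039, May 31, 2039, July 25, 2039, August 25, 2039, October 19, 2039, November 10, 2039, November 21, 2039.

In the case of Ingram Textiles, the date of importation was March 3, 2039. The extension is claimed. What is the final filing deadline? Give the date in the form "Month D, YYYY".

August 1, 2039

The second month after March 3, 2039 is May 2039, whose last day is May 31, 2039.
May 31, 2039 is a listed holiday; the next business day is June 1, 2039 (Wednesday).
The 60-calendar-day extension moves the deadline from June 1, 2039 to July 31, 2039.
July 31, 2039 falls on a Sunday. Rolling to the next business day gives August 1, 2039, a Monday.
So the filing is due August 1, 2039.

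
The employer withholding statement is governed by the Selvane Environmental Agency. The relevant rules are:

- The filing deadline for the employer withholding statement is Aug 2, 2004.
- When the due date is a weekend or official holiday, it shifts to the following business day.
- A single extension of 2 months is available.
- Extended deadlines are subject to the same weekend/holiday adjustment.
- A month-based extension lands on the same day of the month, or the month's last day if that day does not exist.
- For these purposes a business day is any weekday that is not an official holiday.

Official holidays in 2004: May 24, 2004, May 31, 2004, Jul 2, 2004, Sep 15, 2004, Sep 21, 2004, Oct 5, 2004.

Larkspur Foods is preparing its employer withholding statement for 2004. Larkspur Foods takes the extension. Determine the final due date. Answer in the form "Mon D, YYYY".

Oct 4, 2004

Start from the fixed due date, Aug 2, 2004.
Aug 2, 2004 is a Monday and not a listed holiday, so it stands.
Applying the 2 months extension: 2 months after Aug 2, 2004 is Oct 2, 2004.
Oct 2, 2004 is a Saturday; the next business day is Oct 4, 2004 (Monday).
Deadline: Oct 4, 2004.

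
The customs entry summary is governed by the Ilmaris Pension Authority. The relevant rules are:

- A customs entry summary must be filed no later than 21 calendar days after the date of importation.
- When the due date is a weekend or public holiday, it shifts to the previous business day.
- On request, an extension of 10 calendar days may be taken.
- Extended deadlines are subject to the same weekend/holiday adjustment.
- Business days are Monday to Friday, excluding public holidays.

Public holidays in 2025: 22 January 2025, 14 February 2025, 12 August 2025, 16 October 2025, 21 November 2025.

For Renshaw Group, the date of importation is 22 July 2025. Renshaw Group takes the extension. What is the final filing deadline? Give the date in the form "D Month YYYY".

Trigger date 22 July 2025 + 21 calendar days = 12 August 2025.
12 August 2025 falls on a listed holiday. Rolling to the preceding business day gives 11 August 2025, a Monday.
Applying the 10-calendar-day extension: 11 August 2025 + 10 days = 21 August 2025.
21 August 2025 (Thursday) is already a business day.
Final deadline: 21 August 2025.

21 August 2025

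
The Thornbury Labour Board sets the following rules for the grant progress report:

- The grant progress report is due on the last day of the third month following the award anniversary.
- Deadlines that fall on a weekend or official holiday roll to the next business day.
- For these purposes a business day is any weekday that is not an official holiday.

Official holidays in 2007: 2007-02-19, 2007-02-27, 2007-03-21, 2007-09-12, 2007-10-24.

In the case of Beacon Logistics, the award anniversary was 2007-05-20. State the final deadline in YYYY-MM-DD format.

3 months after 2007-05-20 is August 2007; that month ends on 2007-08-31.
2007-08-31 is a Friday and not a listed holiday, so it stands.
Deadline: 2007-08-31.

2007-08-31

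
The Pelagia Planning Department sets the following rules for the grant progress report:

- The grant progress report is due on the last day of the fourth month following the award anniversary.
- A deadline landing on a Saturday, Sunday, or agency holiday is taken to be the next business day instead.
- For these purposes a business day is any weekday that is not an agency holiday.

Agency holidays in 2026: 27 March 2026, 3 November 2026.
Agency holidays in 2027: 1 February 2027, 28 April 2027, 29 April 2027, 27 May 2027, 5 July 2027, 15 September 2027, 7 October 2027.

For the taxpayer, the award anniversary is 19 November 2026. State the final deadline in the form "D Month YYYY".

4 months after 19 November 2026 is March 2027; that month ends on 31 March 2027.
31 March 2027 is a Wednesday and not a listed holiday, so it stands.
The final due date is 31 March 2027.

31 March 2027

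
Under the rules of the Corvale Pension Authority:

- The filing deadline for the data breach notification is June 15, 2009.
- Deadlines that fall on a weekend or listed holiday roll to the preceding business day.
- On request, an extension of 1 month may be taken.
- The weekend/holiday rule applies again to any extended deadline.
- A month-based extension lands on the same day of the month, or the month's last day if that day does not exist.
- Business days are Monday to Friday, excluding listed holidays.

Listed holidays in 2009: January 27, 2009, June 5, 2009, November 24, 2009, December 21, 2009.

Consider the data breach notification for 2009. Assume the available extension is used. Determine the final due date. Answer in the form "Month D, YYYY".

July 15, 2009

Start from the fixed due date, June 15, 2009.
Since June 15, 2009 is a Monday and not a holiday, the date is unchanged.
Applying the 1 month extension: 1 month after June 15, 2009 is July 15, 2009.
July 15, 2009 falls on a Wednesday, which is a business day, so no adjustment is needed.
Final deadline: July 15, 2009.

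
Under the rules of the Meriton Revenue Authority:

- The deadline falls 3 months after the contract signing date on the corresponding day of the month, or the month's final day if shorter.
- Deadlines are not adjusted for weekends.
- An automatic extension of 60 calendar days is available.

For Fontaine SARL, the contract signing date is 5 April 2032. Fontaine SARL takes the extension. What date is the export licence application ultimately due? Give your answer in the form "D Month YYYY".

Moving 3 months forward from 5 April 2032 on the corresponding day gives 5 July 2032.
5 July 2032 is a Monday; no weekend or holiday adjustment applies.
Applying the 60-calendar-day extension: 5 July 2032 + 60 days = 3 September 2032.
3 September 2032 is a Friday; no weekend or holiday adjustment applies.
Deadline: 3 September 2032.

3 September 2032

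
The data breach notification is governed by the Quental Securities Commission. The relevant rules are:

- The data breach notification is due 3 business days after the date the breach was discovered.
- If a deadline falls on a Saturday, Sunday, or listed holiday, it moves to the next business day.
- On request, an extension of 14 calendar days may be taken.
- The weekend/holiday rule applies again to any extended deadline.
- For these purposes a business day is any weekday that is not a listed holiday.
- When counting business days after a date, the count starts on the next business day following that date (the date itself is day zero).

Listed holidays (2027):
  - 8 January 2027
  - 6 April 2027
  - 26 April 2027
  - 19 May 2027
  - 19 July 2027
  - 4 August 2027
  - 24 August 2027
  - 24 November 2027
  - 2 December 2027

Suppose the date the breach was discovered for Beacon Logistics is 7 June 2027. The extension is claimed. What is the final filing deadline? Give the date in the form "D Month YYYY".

3 business days after 7 June 2027, excluding weekends and holidays, is 10 June 2027.
10 June 2027 (Thursday) is already a business day.
The 14-calendar-day extension moves the deadline from 10 June 2027 to 24 June 2027.
Since 24 June 2027 is a Thursday and not a holiday, the date is unchanged.
Final deadline: 24 June 2027.

24 June 2027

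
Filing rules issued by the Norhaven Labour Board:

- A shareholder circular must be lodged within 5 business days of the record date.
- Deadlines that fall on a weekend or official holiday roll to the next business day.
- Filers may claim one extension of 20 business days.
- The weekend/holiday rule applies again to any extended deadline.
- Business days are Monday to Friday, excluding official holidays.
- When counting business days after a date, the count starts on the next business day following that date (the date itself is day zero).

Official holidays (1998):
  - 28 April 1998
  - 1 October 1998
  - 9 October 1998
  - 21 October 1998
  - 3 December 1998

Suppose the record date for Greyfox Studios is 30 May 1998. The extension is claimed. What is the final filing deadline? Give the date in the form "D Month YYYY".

5 business days after 30 May 1998, excluding weekends and holidays, is 5 June 1998.
5 June 1998 falls on a Friday, which is a business day, so no adjustment is needed.
The 20-business-day extension runs from 5 June 1998 to 3 July 1998.
Since 3 July 1998 is a Friday and not a holiday, the date is unchanged.
The final due date is 3 July 1998.

3 July 1998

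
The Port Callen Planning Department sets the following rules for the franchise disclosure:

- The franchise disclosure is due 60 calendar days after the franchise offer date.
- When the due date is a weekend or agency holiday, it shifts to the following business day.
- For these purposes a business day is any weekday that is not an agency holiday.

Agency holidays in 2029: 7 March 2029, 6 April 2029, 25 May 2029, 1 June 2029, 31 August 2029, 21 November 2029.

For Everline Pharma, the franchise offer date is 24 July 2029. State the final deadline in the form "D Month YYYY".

60 calendar days after 24 July 2029 is 22 September 2029.
22 September 2029 falls on a Saturday. Rolling to the next business day gives 24 September 2029, a Monday.
Final deadline: 24 September 2029.

24 September 2029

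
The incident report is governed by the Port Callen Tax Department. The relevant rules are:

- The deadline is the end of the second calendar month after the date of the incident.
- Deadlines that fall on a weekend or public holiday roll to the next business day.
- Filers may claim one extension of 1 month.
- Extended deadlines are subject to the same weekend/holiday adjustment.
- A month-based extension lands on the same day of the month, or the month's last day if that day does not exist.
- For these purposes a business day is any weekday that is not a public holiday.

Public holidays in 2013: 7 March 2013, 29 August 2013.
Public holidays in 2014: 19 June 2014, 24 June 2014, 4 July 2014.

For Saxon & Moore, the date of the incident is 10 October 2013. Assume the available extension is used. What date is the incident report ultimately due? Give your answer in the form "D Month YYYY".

The second month after 10 October 2013 is December 2013, whose last day is 31 December 2013.
31 December 2013 falls on a Tuesday, which is a business day, so no adjustment is needed.
Applying the 1 month extension: 1 month after 31 December 2013 is 31 January 2014.
31 January 2014 is a Friday and not a listed holiday, so it stands.
The final due date is 31 January 2014.

31 January 2014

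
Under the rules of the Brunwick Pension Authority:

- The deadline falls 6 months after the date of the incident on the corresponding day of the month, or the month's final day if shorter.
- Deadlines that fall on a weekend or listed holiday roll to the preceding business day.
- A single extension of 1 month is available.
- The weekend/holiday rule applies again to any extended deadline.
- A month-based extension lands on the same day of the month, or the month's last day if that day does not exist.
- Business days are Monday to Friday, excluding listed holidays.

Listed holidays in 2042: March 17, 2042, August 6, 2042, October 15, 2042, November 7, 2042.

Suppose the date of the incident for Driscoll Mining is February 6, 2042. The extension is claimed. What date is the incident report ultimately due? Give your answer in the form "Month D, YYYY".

September 5, 2042

6 months after February 6, 2042, on the same day of the month, is August 6, 2042.
Because August 6, 2042 is a listed holiday, the deadline becomes August 5, 2042 (Tuesday).
The 1 month extension carries August 5, 2042 to September 5, 2042.
September 5, 2042 is a Friday and not a listed holiday, so it stands.
Final deadline: September 5, 2042.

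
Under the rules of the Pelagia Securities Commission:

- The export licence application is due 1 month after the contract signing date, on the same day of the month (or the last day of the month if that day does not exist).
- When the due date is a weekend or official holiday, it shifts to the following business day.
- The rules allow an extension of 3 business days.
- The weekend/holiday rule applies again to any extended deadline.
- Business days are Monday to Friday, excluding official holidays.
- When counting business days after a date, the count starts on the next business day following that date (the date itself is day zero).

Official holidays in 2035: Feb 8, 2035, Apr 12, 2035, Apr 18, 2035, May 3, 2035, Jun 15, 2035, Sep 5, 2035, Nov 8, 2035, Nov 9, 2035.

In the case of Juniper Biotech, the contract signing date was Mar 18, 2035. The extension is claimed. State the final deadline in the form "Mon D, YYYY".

1 month from Mar 18, 2035 is Apr 18, 2035.
Apr 18, 2035 is a listed holiday; the next business day is Apr 19, 2035 (Thursday).
The 3-business-day extension runs from Apr 19, 2035 to Apr 24, 2035.
Apr 24, 2035 is a Tuesday and not a listed holiday, so it stands.
So the filing is due Apr 24, 2035.

Apr 24, 2035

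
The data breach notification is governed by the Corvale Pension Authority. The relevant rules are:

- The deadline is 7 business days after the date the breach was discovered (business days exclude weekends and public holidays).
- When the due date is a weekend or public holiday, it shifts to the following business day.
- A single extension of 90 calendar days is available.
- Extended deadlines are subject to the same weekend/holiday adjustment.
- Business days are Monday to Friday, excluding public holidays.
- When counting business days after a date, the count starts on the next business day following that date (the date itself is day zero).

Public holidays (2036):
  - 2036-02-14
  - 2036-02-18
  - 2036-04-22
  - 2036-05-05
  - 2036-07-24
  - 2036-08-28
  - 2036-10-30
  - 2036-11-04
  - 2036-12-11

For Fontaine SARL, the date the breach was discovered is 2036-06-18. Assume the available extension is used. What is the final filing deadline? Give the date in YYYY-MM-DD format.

2036-09-25

Starting the day after 2036-06-18 and counting 7 business days lands on 2036-06-27.
2036-06-27 is a Friday and not a listed holiday, so it stands.
The 90-calendar-day extension moves the deadline from 2036-06-27 to 2036-09-25.
Since 2036-09-25 is a Thursday and not a holiday, the date is unchanged.
Deadline: 2036-09-25.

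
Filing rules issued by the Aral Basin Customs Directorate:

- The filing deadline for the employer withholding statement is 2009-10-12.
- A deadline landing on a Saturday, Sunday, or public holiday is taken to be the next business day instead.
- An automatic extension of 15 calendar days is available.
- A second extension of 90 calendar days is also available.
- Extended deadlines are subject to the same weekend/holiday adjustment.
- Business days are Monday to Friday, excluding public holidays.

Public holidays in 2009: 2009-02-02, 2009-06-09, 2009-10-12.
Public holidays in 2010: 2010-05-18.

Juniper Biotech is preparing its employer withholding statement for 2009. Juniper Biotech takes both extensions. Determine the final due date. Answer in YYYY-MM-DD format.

The stated deadline is 2009-10-12.
2009-10-12 is a listed holiday; the next business day is 2009-10-13 (Tuesday).
With the 15-day extension, 2009-10-13 becomes 2009-10-28.
2009-10-28 is a Wednesday and not a listed holiday, so it stands.
Add the 90 calendar-day extension to 2009-10-28: 2010-01-26.
2010-01-26 falls on a Tuesday, which is a business day, so no adjustment is needed.
So the filing is due 2010-01-26.

2010-01-26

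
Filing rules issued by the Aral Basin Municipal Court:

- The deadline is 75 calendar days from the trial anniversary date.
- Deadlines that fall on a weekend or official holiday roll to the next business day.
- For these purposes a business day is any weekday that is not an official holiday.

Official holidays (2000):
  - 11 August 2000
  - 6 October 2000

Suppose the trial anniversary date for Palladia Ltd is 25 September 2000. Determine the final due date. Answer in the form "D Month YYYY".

From 25 September 2000, 75 calendar days later is 9 December 2000.
Because 9 December 2000 is a Saturday, the deadline becomes 11 December 2000 (Monday).
Final deadline: 11 December 2000.

11 December 2000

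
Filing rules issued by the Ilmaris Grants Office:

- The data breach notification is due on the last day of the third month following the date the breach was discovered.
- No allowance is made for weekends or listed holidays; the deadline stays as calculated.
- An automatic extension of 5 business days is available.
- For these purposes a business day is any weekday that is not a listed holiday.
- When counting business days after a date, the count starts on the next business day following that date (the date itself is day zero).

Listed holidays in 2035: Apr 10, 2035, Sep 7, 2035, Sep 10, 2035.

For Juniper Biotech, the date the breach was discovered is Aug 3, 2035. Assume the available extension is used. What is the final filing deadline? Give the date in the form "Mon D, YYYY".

Dec 7, 2035

3 months after Aug 3, 2035 is November 2035; that month ends on Nov 30, 2035.
No adjustment is made for weekends or holidays, so Nov 30, 2035 stands.
Applying the 5-business-day extension: 5 business days after Nov 30, 2035 is Dec 7, 2035.
No adjustment is made for weekends or holidays, so Dec 7, 2035 stands.
So the filing is due Dec 7, 2035.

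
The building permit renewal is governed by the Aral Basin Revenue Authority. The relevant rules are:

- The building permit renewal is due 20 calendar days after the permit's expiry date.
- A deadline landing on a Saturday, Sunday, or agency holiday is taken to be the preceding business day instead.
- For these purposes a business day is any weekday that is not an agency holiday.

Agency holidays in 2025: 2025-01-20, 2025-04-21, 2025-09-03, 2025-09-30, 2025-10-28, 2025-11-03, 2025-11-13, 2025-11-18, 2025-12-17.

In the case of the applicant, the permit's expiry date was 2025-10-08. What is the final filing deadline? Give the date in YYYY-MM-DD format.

2025-10-27

From 2025-10-08, 20 calendar days later is 2025-10-28.
2025-10-28 is a listed holiday; the preceding business day is 2025-10-27 (Monday).
Final deadline: 2025-10-27.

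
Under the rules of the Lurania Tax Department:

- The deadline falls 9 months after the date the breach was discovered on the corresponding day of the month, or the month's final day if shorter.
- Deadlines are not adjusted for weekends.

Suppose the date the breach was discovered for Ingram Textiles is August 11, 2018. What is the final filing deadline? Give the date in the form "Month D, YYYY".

9 months from August 11, 2018 is May 11, 2019.
May 11, 2019 falls on a Saturday. The rules make no weekend/holiday allowance, so it remains May 11, 2019.
Deadline: May 11, 2019.

May 11, 2019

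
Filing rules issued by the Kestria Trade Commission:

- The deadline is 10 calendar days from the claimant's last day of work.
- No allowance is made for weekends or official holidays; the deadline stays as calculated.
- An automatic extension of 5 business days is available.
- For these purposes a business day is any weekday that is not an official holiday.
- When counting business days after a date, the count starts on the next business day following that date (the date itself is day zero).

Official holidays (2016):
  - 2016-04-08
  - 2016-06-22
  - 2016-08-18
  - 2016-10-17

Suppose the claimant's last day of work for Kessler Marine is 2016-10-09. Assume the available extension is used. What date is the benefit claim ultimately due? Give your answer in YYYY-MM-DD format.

2016-10-26

10 calendar days after 2016-10-09 is 2016-10-19.
2016-10-19 falls on a Wednesday. The rules make no weekend/holiday allowance, so it remains 2016-10-19.
Applying the 5-business-day extension: 5 business days after 2016-10-19 is 2016-10-26.
2016-10-26 is a Wednesday; no weekend or holiday adjustment applies.
So the filing is due 2016-10-26.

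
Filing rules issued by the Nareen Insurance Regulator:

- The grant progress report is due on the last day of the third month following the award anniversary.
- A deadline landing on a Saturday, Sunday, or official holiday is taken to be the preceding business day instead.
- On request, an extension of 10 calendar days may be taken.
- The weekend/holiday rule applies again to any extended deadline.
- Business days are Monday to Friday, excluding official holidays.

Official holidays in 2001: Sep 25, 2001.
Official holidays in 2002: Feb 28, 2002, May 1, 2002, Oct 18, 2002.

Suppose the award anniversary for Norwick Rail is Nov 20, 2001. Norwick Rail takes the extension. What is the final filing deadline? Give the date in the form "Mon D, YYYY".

Mar 8, 2002

3 months after Nov 20, 2001 falls in February 2002; the last day of that month is Feb 28, 2002.
Feb 28, 2002 is a listed holiday, so it moves to the preceding business day, Feb 27, 2002 (Wednesday).
With the 10-day extension, Feb 27, 2002 becomes Mar 9, 2002.
Mar 9, 2002 falls on a Saturday. Rolling to the preceding business day gives Mar 8, 2002, a Friday.
Final deadline: Mar 8, 2002.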